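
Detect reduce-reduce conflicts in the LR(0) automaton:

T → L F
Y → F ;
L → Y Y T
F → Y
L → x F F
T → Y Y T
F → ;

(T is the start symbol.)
Yes — I9: [F → ; .] vs [Y → F ; .]; I13: [L → Y Y T .] vs [T → Y Y T .]

Augment with T' → T and build the canonical LR(0) collection (I0 = CLOSURE({[T' → . T]}), then GOTO on every symbol after a dot until no new states appear). It has 15 states:
  I0: { [F → . ;], [F → . Y], [L → . Y Y T], [L → . x F F], [T → . L F], [T → . Y Y T], [T' → . T], [Y → . F ;] }  — shift
  I1: { [F → ; .] }  — reduce
  I2: { [Y → F . ;] }  — shift
  I3: { [F → . ;], [F → . Y], [T → L . F], [Y → . F ;] }  — shift
  I4: { [T' → T .] }  — accept
  I5: { [F → . ;], [F → . Y], [F → Y .], [L → Y . Y T], [T → Y . Y T], [Y → . F ;] }  — shift, reduce
  I6: { [F → . ;], [F → . Y], [L → x . F F], [Y → . F ;] }  — shift
  I7: { [F → . ;], [F → . Y], [L → x F . F], [Y → . F ;], [Y → F . ;] }  — shift
  I8: { [F → Y .] }  — reduce
  I9: { [F → ; .], [Y → F ; .] }  — 2 reduces
  I10: { [L → x F F .], [Y → F . ;] }  — shift, reduce
  I11: { [Y → F ; .] }  — reduce
  I12: { [F → . ;], [F → . Y], [F → Y .], [L → . Y Y T], [L → . x F F], [L → Y Y . T], [T → . L F], [T → . Y Y T], [T → Y Y . T], [Y → . F ;] }  — shift, reduce
  I13: { [L → Y Y T .], [T → Y Y T .] }  — 2 reduces
  I14: { [T → L F .], [Y → F . ;] }  — shift, reduce

I9 contains complete items [F → ; .], [Y → F ; .] — reduce-reduce conflict.
I13 contains complete items [L → Y Y T .], [T → Y Y T .] — reduce-reduce conflict.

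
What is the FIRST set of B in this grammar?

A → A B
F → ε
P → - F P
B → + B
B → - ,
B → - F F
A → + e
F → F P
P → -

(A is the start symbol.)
{ '+', '-' }

From B → + B:
  - '+' is a terminal: add '+' and stop
From B → - ,:
  - '-' is a terminal: add '-' and stop
From B → - F F:
  - '-' is a terminal: add '-' and stop

Collecting: FIRST(B) = { '+', '-' }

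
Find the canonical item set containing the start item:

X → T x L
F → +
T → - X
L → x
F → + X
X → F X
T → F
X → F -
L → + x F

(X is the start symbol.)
{ [F → . + X], [F → . +], [T → . - X], [T → . F], [X → . F -], [X → . F X], [X → . T x L], [X' → . X] }

First, augment the grammar with X' → X
I₀ = CLOSURE({ [X' → . X] }):
  [X' → . X] has the dot before X: add [X → . T x L], [X → . F X], [X → . F -]
  [X → . T x L] has the dot before T: add [T → . - X], [T → . F]
  [X → . F X] has the dot before F: add [F → . +], [F → . + X]
No further items can be added.

I₀ = { [F → . + X], [F → . +], [T → . - X], [T → . F], [X → . F -], [X → . F X], [X → . T x L], [X' → . X] }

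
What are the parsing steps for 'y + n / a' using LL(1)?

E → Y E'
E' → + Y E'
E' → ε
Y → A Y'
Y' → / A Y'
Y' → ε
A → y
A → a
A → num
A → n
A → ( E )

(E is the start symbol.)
LL(1) parsing maintains a stack (initially the start symbol over $) and the input. At each step: if the stack top is a terminal, match it against the current input token; if it is a non-terminal N, replace it with the RHS of M[N, lookahead] (the unique production whose predict set contains the lookahead).

Stack is shown with the top on the left.

Stack        Input        Action
--------------------------------
E $          y + n / a $  output E → Y E'
Y E' $       y + n / a $  output Y → A Y'
A Y' E' $    y + n / a $  output A → y
y Y' E' $    y + n / a $  match 'y'
Y' E' $      + n / a $    output Y' → ε
E' $         + n / a $    output E' → + Y E'
+ Y E' $     + n / a $    match '+'
Y E' $       n / a $      output Y → A Y'
A Y' E' $    n / a $      output A → n
n Y' E' $    n / a $      match 'n'
Y' E' $      / a $        output Y' → / A Y'
/ A Y' E' $  / a $        match '/'
A Y' E' $    a $          output A → a
a Y' E' $    a $          match 'a'
Y' E' $      $            output Y' → ε
E' $         $            output E' → ε
$            $            accept

The string is accepted.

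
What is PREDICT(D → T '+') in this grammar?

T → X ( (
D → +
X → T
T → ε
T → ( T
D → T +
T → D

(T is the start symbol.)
PREDICT(D → T '+') = (FIRST(RHS) \ {ε}) ∪ (FOLLOW(D) if ε ∈ FIRST(RHS), i.e. RHS ⇒* ε)
FIRST(T) = { '(', '+', ε }
FIRST(T '+') = { '(', '+' }
ε ∉ FIRST(T '+'), so FOLLOW(D) is not added.
PREDICT(D → T '+') = { '(', '+' }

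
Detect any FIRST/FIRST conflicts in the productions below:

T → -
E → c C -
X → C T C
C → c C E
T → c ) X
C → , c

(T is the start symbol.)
Productions for T:
  T → -: FIRST = { '-' }
  T → c ) X: FIRST = { 'c' }
Productions for C:
  C → c C E: FIRST = { 'c' }
  C → , c: FIRST = { ',' }
E, X have only one production, so no FIRST/FIRST conflict is possible there.

All alternatives of each non-terminal have pairwise disjoint FIRST sets.

Answer: No FIRST/FIRST conflicts.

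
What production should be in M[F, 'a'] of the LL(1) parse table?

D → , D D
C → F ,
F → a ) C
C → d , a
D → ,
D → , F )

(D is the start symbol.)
F → a ) C

To find M[F, 'a'], we find productions for F where 'a' is in the predict set (PREDICT(N → α) = (FIRST(α) \ {ε}) ∪ (FOLLOW(N) if α ⇒* ε)).

F → a ) C: PREDICT = { 'a' }
  'a' is in predict set, so this production goes in M[F, 'a']

M[F, 'a'] = F → a ) C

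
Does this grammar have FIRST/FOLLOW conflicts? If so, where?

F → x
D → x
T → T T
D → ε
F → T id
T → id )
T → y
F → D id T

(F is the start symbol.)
No FIRST/FOLLOW conflicts.

A FIRST/FOLLOW conflict occurs when a non-terminal N has a nullable alternative N → β (β ⇒* ε) and another alternative N → α with FIRST(α) ∩ FOLLOW(N) ≠ ∅: on such a lookahead the parser cannot decide between expanding α and letting N vanish via β.

Nullable non-terminals: D.

D: nullable alternative(s) D → ε; FOLLOW(D) = { 'id' }
  D → x: FIRST \ {ε} = { 'x' } — disjoint from FOLLOW(D)
  D → ε: FIRST \ {ε} = { } — this is the only nullable alternative, skip

F, T have no nullable alternative, so no FIRST/FOLLOW check is needed there.

No FIRST/FOLLOW conflicts found.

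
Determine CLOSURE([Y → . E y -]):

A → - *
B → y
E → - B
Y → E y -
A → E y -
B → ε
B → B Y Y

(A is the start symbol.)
{ [E → . - B], [Y → . E y -] }

Start with: [Y → . E y -]
  [Y → . E y -] has the dot before E: add [E → . - B]
No further items can be added.

CLOSURE = { [E → . - B], [Y → . E y -] }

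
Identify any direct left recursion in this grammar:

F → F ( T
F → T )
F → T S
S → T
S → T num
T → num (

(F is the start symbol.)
Direct left recursion occurs when N → N α for some non-terminal N (the right-hand side begins with the left-hand side itself).

F → F ( T: LEFT RECURSIVE (starts with F)
F → T ): starts with T
F → T S: starts with T
S → T: starts with T
S → T num: starts with T
T → num (: starts with num

The grammar has direct left recursion on: F.

Answer: Yes, F is left-recursive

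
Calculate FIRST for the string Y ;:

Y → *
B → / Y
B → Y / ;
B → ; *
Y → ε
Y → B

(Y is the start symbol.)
{ '*', '/', ';' }

FIRST sets of the non-terminals involved (from the grammar, by fixed-point iteration):
  FIRST(Y) = { '*', '/', ';', ε }

To compute FIRST(Y ;), process the symbols left to right:
Symbol Y is a non-terminal. Add FIRST(Y) \ {ε} = { '*', '/', ';' }
Y is nullable (ε ∈ FIRST(Y)), continue to the next symbol.
Symbol ; is a terminal. Add ';' and stop.
FIRST(Y ;) = { '*', '/', ';' }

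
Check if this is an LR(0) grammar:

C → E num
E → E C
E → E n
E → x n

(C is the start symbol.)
Yes, the grammar is LR(0)

Augment with C' → C and build the canonical LR(0) collection (I0 = CLOSURE({[C' → . C]}), then GOTO on every symbol after a dot until no new states appear). It has 8 states:
  I0: { [C → . E num], [C' → . C], [E → . E C], [E → . E n], [E → . x n] }  — shift
  I1: { [C' → C .] }  — accept
  I2: { [C → . E num], [C → E . num], [E → . E C], [E → . E n], [E → . x n], [E → E . C], [E → E . n] }  — shift
  I3: { [E → x . n] }  — shift
  I4: { [E → x n .] }  — reduce
  I5: { [E → E C .] }  — reduce
  I6: { [E → E n .] }  — reduce
  I7: { [C → E num .] }  — reduce

Every state is either a pure shift/goto state or contains exactly one complete item and nothing to shift — no conflicts. The grammar is LR(0).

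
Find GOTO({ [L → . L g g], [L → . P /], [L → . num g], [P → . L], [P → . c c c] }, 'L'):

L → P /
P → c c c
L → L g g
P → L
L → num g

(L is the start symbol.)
{ [L → L . g g], [P → L .] }

GOTO(I, 'L') = CLOSURE({ [A → αX.β] : [A → α.Xβ] ∈ I, X = 'L' })

Items with dot before 'L', with the dot advanced:
  [L → . L g g] → [L → L . g g]
  [P → . L] → [P → L .]
Closure adds nothing (no advanced item has the dot before a non-terminal).

GOTO = { [L → L . g g], [P → L .] }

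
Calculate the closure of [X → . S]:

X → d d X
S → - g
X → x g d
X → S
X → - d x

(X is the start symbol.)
{ [S → . - g], [X → . S] }

To compute CLOSURE, for each item [A → α.Bβ] where B is a non-terminal, add [B → .γ] for all productions B → γ; repeat for the newly added items until nothing changes.

Start with: [X → . S]
  [X → . S] has the dot before S: add [S → . - g]
No further items can be added.

CLOSURE = { [S → . - g], [X → . S] }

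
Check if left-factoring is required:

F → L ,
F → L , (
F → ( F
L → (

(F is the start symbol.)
Yes, F has productions with common prefix 'L ,'

Left-factoring is needed when two productions for the same non-terminal
share a common prefix on the right-hand side.

Productions for F:
  F → L ,
  F → L , (
  F → ( F

Found common prefix 'L ,' in productions for F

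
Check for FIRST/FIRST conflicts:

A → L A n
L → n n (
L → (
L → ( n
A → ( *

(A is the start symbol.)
A FIRST/FIRST conflict occurs when two productions N → α and N → β for the same non-terminal have FIRST(α) ∩ FIRST(β) ≠ ∅ (with ε ∈ FIRST of a nullable right-hand side, so two nullable alternatives also conflict).

FIRST sets of the non-terminals at (or reachable through a nullable prefix from) the front of some alternative:
  FIRST(L) = { '(', 'n' }

Productions for A:
  A → L A n: FIRST = { '(', 'n' }
  A → ( *: FIRST = { '(' }
Productions for L:
  L → n n (: FIRST = { 'n' }
  L → (: FIRST = { '(' }
  L → ( n: FIRST = { '(' }

Conflict for A: A → L A n and A → ( *
  Overlap: { '(' }
Conflict for L: L → ( and L → ( n
  Overlap: { '(' }

Answer: Yes. A → L A n / A → '(' '*' on { '(' }; L → '(' / L → '(' n on { '(' }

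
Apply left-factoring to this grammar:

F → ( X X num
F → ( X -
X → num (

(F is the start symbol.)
F → ( X F'
F' → X num
F' → -
X → num (

Left-factoring transforms A → αβ₁ | αβ₂ into A → αA' and A' → β₁ | β₂
(α is the longest common prefix among the alternatives). Repeat until
no nonterminal has two alternatives with a common prefix.

Round 1: F has alternatives sharing prefix '( X'. Introduce F': F → ( X F'
  Add: F' → X num
  Add: F' → -

No remaining common prefixes — done.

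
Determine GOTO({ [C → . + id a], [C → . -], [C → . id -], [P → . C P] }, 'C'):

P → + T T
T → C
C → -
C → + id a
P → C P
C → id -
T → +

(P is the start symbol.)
{ [C → . + id a], [C → . -], [C → . id -], [P → . + T T], [P → . C P], [P → C . P] }

GOTO(I, 'C') = CLOSURE({ [A → αX.β] : [A → α.Xβ] ∈ I, X = 'C' })

Items with dot before 'C', with the dot advanced:
  [P → . C P] → [P → C . P]
Closure of the advanced items:
  [P → C . P] has the dot before P: add [P → . + T T], [P → . C P]
  [P → . C P] has the dot before C: add [C → . -], [C → . + id a], [C → . id -]

GOTO = { [C → . + id a], [C → . -], [C → . id -], [P → . + T T], [P → . C P], [P → C . P] }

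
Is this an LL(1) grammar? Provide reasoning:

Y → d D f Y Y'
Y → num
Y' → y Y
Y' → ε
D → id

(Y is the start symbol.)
No. Predict set conflict for Y': { 'y' }

Relevant sets:
  FOLLOW(Y') = { $, 'y' }

For Y:
  PREDICT(Y → d D f Y Y') = { 'd' }
  PREDICT(Y → num) = { 'num' }
For Y':
  PREDICT(Y' → y Y) = { 'y' }
  PREDICT(Y' → ε) = { $, 'y' }
D has a single production, so nothing to check there.

Conflict found: Predict set conflict for Y': { 'y' }
The grammar is NOT LL(1).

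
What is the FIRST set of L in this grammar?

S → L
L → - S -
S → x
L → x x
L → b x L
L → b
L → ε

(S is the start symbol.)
To compute FIRST(L), examine every production with L on the left-hand side, reading each right-hand side left to right until a non-nullable symbol is reached.

From L → - S -:
  - '-' is a terminal: add '-' and stop
From L → x x:
  - x is a terminal: add 'x' and stop
From L → b x L:
  - b is a terminal: add 'b' and stop
From L → b:
  - b is a terminal: add 'b' and stop
From L → ε:
  - ε-production, so ε ∈ FIRST(L)

Collecting: FIRST(L) = { '-', 'b', 'x', ε }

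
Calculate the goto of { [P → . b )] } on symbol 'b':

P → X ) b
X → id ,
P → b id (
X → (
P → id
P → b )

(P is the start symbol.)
{ [P → b . )] }

GOTO(I, 'b') = CLOSURE({ [A → αX.β] : [A → α.Xβ] ∈ I, X = 'b' })

Items with dot before 'b', with the dot advanced:
  [P → . b )] → [P → b . )]
Closure adds nothing (no advanced item has the dot before a non-terminal).

GOTO = { [P → b . )] }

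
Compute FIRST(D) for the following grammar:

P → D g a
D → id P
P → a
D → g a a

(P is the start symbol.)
To compute FIRST(D), examine every production with D on the left-hand side, reading each right-hand side left to right until a non-nullable symbol is reached.

From D → id P:
  - id is a terminal: add 'id' and stop
From D → g a a:
  - g is a terminal: add 'g' and stop

Collecting: FIRST(D) = { 'g', 'id' }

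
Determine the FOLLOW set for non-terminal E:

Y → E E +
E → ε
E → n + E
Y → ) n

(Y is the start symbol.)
{ '+', 'n' }

In Y → E E +: E is followed by E '+', add FIRST(E '+') \ {ε} = { '+', 'n' }
In Y → E E +: E is followed by '+', add FIRST('+') \ {ε} = { '+' }
In E → n + E: E is at the end; this adds FOLLOW(E) to itself — nothing new

Taking the union: FOLLOW(E) = { '+', 'n' }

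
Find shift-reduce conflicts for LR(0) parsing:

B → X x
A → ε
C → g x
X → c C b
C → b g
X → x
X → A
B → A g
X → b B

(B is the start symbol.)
Augment with B' → B and build the canonical LR(0) collection (I0 = CLOSURE({[B' → . B]}), then GOTO on every symbol after a dot until no new states appear). It has 16 states:
  I0: { [A → .], [B → . A g], [B → . X x], [B' → . B], [X → . A], [X → . b B], [X → . c C b], [X → . x] }  — shift, reduce
  I1: { [B → A . g], [X → A .] }  — shift, reduce
  I2: { [B' → B .] }  — accept
  I3: { [B → X . x] }  — shift
  I4: { [A → .], [B → . A g], [B → . X x], [X → . A], [X → . b B], [X → . c C b], [X → . x], [X → b . B] }  — shift, reduce
  I5: { [C → . b g], [C → . g x], [X → c . C b] }  — shift
  I6: { [X → x .] }  — reduce
  I7: { [X → c C . b] }  — shift
  I8: { [C → b . g] }  — shift
  I9: { [C → g . x] }  — shift
  I10: { [C → g x .] }  — reduce
  I11: { [C → b g .] }  — reduce
  I12: { [X → c C b .] }  — reduce
  I13: { [X → b B .] }  — reduce
  I14: { [B → X x .] }  — reduce
  I15: { [B → A g .] }  — reduce

I0 contains reduce item [A → .] and shift items [X → . b B], [X → . c C b], [X → . x] — shift-reduce conflict.
I1 contains reduce item [X → A .] and shift item [B → A . g] — shift-reduce conflict.
I4 contains reduce item [A → .] and shift items [X → . b B], [X → . c C b], [X → . x] — shift-reduce conflict.

Answer: Yes — I0: [A → .] vs [X → . b B]; I1: [X → A .] vs [B → A . g]; I4: [A → .] vs [X → . b B]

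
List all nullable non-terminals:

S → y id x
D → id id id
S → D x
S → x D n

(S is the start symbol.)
A non-terminal is nullable if it can derive ε (the empty string): either it has an ε-production, or it has a production whose right-hand side consists entirely of nullable non-terminals.

There are no ε-productions, so no non-terminal can derive ε.
No non-terminals are nullable.

Answer: None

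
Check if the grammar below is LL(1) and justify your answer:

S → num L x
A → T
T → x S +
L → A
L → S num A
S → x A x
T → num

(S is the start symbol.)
No. Predict set conflict for L: { 'num', 'x' }

A grammar is LL(1) if for each non-terminal N with multiple productions, the predict sets of those productions are pairwise disjoint, where PREDICT(N → α) = (FIRST(α) \ {ε}) ∪ (FOLLOW(N) if α ⇒* ε).

Relevant sets:
  FIRST(A) = { 'num', 'x' }
  FIRST(S) = { 'num', 'x' }

For S:
  PREDICT(S → num L x) = { 'num' }
  PREDICT(S → x A x) = { 'x' }
For T:
  PREDICT(T → x S '+') = { 'x' }
  PREDICT(T → num) = { 'num' }
For L:
  PREDICT(L → A) = { 'num', 'x' }
  PREDICT(L → S num A) = { 'num', 'x' }
A has a single production, so nothing to check there.

Conflict found: Predict set conflict for L: { 'num', 'x' }
The grammar is NOT LL(1).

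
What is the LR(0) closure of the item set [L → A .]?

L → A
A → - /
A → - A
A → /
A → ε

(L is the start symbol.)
{ [L → A .] }

To compute CLOSURE, for each item [A → α.Bβ] where B is a non-terminal, add [B → .γ] for all productions B → γ; repeat for the newly added items until nothing changes.

Start with: [L → A .]
The dot is at the end, so nothing is added.

CLOSURE = { [L → A .] }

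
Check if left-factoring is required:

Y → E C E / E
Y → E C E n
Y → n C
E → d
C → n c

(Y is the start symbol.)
Yes, Y has productions with common prefix 'E C E'

Left-factoring is needed when two productions for the same non-terminal
share a common prefix on the right-hand side.

Productions for Y:
  Y → E C E / E
  Y → E C E n
  Y → n C

Found common prefix 'E C E' in productions for Y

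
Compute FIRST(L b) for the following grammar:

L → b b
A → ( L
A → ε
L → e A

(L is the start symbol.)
{ 'b', 'e' }

FIRST sets of the non-terminals involved (from the grammar, by fixed-point iteration):
  FIRST(L) = { 'b', 'e' }

To compute FIRST(L b), process the symbols left to right:
Symbol L is a non-terminal. Add FIRST(L) \ {ε} = { 'b', 'e' }
L is not nullable (ε ∉ FIRST(L)), so stop here.
FIRST(L b) = { 'b', 'e' }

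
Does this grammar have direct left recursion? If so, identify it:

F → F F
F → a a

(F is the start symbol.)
F → F F: LEFT RECURSIVE (starts with F)
F → a a: starts with a

The grammar has direct left recursion on: F.

Answer: Yes, F is left-recursive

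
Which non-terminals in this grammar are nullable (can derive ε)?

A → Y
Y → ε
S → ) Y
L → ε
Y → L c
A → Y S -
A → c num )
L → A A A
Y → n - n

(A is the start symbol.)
{ 'A', 'L', 'Y' }

ε-productions: Y → ε, L → ε
So Y, L are immediately nullable.
A → Y: every symbol on the right is nullable, so A is nullable too.
No further non-terminal can be added: every production for the remaining non-terminals contains a terminal or a non-nullable non-terminal.
Nullable = { 'A', 'L', 'Y' }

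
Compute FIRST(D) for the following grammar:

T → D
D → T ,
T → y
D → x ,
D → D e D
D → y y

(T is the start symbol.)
To compute FIRST(D), examine every production with D on the left-hand side, reading each right-hand side left to right until a non-nullable symbol is reached.

FIRST sets of the other non-terminals involved (by the same procedure, iterated to a fixed point):
  FIRST(T) = { 'x', 'y' }

From D → T ,:
  - T is a non-terminal: add FIRST(T) \ {ε} = { 'x', 'y' }
    T is not nullable, so stop
From D → x ,:
  - x is a terminal: add 'x' and stop
From D → D e D:
  - D is the symbol being defined: contributes nothing new
    D is not nullable, so stop
From D → y y:
  - y is a terminal: add 'y' and stop

Collecting: FIRST(D) = { 'x', 'y' }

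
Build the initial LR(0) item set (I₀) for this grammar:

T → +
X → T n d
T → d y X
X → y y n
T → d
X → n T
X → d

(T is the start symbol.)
{ [T → . +], [T → . d y X], [T → . d], [T' → . T] }

First, augment the grammar with T' → T
I₀ = CLOSURE({ [T' → . T] }):
  [T' → . T] has the dot before T: add [T → . +], [T → . d y X], [T → . d]
No further items can be added.

I₀ = { [T → . +], [T → . d y X], [T → . d], [T' → . T] }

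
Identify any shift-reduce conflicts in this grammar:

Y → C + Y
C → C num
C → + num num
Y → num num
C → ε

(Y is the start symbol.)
Yes — I0: [C → .] vs [C → . + num num]; I6: [C → .] vs [C → . + num num]

A shift-reduce conflict occurs when an LR(0) state has both:
  - a complete (reduce) item [A → α .] (dot at the end), and
  - a shift item [B → β . c γ] (dot before a terminal).

Augment with Y' → Y and build the canonical LR(0) collection (I0 = CLOSURE({[Y' → . Y]}), then GOTO on every symbol after a dot until no new states appear). It has 11 states:
  I0: { [C → . + num num], [C → . C num], [C → .], [Y → . C + Y], [Y → . num num], [Y' → . Y] }  — shift, reduce
  I1: { [C → + . num num] }  — shift
  I2: { [C → C . num], [Y → C . + Y] }  — shift
  I3: { [Y' → Y .] }  — accept
  I4: { [Y → num . num] }  — shift
  I5: { [Y → num num .] }  — reduce
  I6: { [C → . + num num], [C → . C num], [C → .], [Y → . C + Y], [Y → . num num], [Y → C + . Y] }  — shift, reduce
  I7: { [C → C num .] }  — reduce
  I8: { [Y → C + Y .] }  — reduce
  I9: { [C → + num . num] }  — shift
  I10: { [C → + num num .] }  — reduce

I0 contains reduce item [C → .] and shift items [C → . + num num], [Y → . num num] — shift-reduce conflict.
I6 contains reduce item [C → .] and shift items [C → . + num num], [Y → . num num] — shift-reduce conflict.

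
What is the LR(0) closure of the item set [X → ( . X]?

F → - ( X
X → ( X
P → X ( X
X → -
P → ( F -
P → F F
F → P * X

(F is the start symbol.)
{ [X → ( . X], [X → . ( X], [X → . -] }

To compute CLOSURE, for each item [A → α.Bβ] where B is a non-terminal, add [B → .γ] for all productions B → γ; repeat for the newly added items until nothing changes.

Start with: [X → ( . X]
  [X → ( . X] has the dot before X: add [X → . ( X], [X → . -]
No further items can be added.

CLOSURE = { [X → ( . X], [X → . ( X], [X → . -] }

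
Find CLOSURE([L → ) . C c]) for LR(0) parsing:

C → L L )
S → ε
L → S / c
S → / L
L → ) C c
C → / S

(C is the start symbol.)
Start with: [L → ) . C c]
  [L → ) . C c] has the dot before C: add [C → . L L )], [C → . / S]
  [C → . L L )] has the dot before L: add [L → . S / c], [L → . ) C c]
  [L → . S / c] has the dot before S: add [S → .], [S → . / L]
No further items can be added.

CLOSURE = { [C → . / S], [C → . L L )], [L → ) . C c], [L → . ) C c], [L → . S / c], [S → . / L], [S → .] }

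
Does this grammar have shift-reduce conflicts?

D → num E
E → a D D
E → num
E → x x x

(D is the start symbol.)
No shift-reduce conflicts

Augment with D' → D and build the canonical LR(0) collection (I0 = CLOSURE({[D' → . D]}), then GOTO on every symbol after a dot until no new states appear). It has 11 states:
  I0: { [D → . num E], [D' → . D] }  — shift
  I1: { [D' → D .] }  — accept
  I2: { [D → num . E], [E → . a D D], [E → . num], [E → . x x x] }  — shift
  I3: { [D → num E .] }  — reduce
  I4: { [D → . num E], [E → a . D D] }  — shift
  I5: { [E → num .] }  — reduce
  I6: { [E → x . x x] }  — shift
  I7: { [E → x x . x] }  — shift
  I8: { [E → x x x .] }  — reduce
  I9: { [D → . num E], [E → a D . D] }  — shift
  I10: { [E → a D D .] }  — reduce

No state contains both a complete item and a shift item.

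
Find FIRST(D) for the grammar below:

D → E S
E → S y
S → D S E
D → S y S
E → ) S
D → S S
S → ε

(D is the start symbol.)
To compute FIRST(D), examine every production with D on the left-hand side, reading each right-hand side left to right until a non-nullable symbol is reached.

FIRST sets of the other non-terminals involved (by the same procedure, iterated to a fixed point):
  FIRST(E) = { ')', 'y' }
  FIRST(S) = { ')', 'y', ε }

From D → E S:
  - E is a non-terminal: add FIRST(E) \ {ε} = { ')', 'y' }
    E is not nullable, so stop
From D → S y S:
  - S is a non-terminal: add FIRST(S) \ {ε} = { ')', 'y' }
    S is nullable, so continue to the next symbol
  - y is a terminal: add 'y' and stop
From D → S S:
  - S is a non-terminal: add FIRST(S) \ {ε} = { ')', 'y' }
    S is nullable, so continue to the next symbol
  - S is a non-terminal: add FIRST(S) \ {ε} = { ')', 'y' }
    S is nullable and nothing follows, so the whole right-hand side can vanish: ε ∈ FIRST(D)

Collecting: FIRST(D) = { ')', 'y', ε }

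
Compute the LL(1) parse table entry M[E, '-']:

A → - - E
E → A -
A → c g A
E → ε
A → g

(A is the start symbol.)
E → A -, E → ε

To find M[E, '-'], we find productions for E where '-' is in the predict set (PREDICT(N → α) = (FIRST(α) \ {ε}) ∪ (FOLLOW(N) if α ⇒* ε)).

Relevant sets:
  FIRST(A) = { '-', 'c', 'g' }
  FOLLOW(E) = { $, '-' }

E → A -: PREDICT = { '-', 'c', 'g' }
  '-' is in predict set, so this production goes in M[E, '-']
E → ε: PREDICT = { $, '-' }
  '-' is in predict set, so this production goes in M[E, '-']

M[E, '-'] = E → A -, E → ε  (a multiply-defined cell — the grammar is not LL(1))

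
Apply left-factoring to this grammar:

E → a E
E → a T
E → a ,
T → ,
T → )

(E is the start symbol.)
E → a E'
E' → E
E' → T
E' → ,
T → ,
T → )

Left-factoring transforms A → αβ₁ | αβ₂ into A → αA' and A' → β₁ | β₂
(α is the longest common prefix among the alternatives). Repeat until
no nonterminal has two alternatives with a common prefix.

Round 1: E has alternatives sharing prefix 'a'. Introduce E': E → a E'
  Add: E' → E
  Add: E' → T
  Add: E' → ,

No remaining common prefixes — done.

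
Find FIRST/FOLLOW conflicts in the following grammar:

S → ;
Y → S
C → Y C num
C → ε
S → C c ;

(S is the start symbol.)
Yes. C → Y C num with FOLLOW(C) on { 'c' }

A FIRST/FOLLOW conflict occurs when a non-terminal N has a nullable alternative N → β (β ⇒* ε) and another alternative N → α with FIRST(α) ∩ FOLLOW(N) ≠ ∅: on such a lookahead the parser cannot decide between expanding α and letting N vanish via β.

Nullable non-terminals: C.
FIRST sets used below: FIRST(Y) = { ';', 'c' }

C: nullable alternative(s) C → ε; FOLLOW(C) = { 'c', 'num' }
  C → Y C num: FIRST \ {ε} = { ';', 'c' } — overlaps FOLLOW(C) on { 'c' }: CONFLICT
  C → ε: FIRST \ {ε} = { } — this is the only nullable alternative, skip

S, Y have no nullable alternative, so no FIRST/FOLLOW check is needed there.

So the grammar has 1 FIRST/FOLLOW conflict (marked CONFLICT above).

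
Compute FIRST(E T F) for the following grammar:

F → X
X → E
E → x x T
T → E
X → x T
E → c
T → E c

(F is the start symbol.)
FIRST sets of the non-terminals involved (from the grammar, by fixed-point iteration):
  FIRST(E) = { 'c', 'x' }

To compute FIRST(E T F), process the symbols left to right:
Symbol E is a non-terminal. Add FIRST(E) \ {ε} = { 'c', 'x' }
E is not nullable (ε ∉ FIRST(E)), so stop here.
FIRST(E T F) = { 'c', 'x' }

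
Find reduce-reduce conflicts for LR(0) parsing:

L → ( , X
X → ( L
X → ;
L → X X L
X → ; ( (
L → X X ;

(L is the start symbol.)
Yes — I7: [L → X X ; .] vs [X → ; .]

A reduce-reduce conflict occurs when an LR(0) state has two complete items [A → α .] and [B → β .] — both call for a reduction, and with no lookahead the parser cannot choose between them.

Augment with L' → L and build the canonical LR(0) collection (I0 = CLOSURE({[L' → . L]}), then GOTO on every symbol after a dot until no new states appear). It has 14 states:
  I0: { [L → . ( , X], [L → . X X ;], [L → . X X L], [L' → . L], [X → . ( L], [X → . ; ( (], [X → . ;] }  — shift
  I1: { [L → ( . , X], [L → . ( , X], [L → . X X ;], [L → . X X L], [X → ( . L], [X → . ( L], [X → . ; ( (], [X → . ;] }  — shift
  I2: { [X → ; . ( (], [X → ; .] }  — shift, reduce
  I3: { [L' → L .] }  — accept
  I4: { [L → X . X ;], [L → X . X L], [X → . ( L], [X → . ; ( (], [X → . ;] }  — shift
  I5: { [L → . ( , X], [L → . X X ;], [L → . X X L], [X → ( . L], [X → . ( L], [X → . ; ( (], [X → . ;] }  — shift
  I6: { [L → . ( , X], [L → . X X ;], [L → . X X L], [L → X X . ;], [L → X X . L], [X → . ( L], [X → . ; ( (], [X → . ;] }  — shift
  I7: { [L → X X ; .], [X → ; . ( (], [X → ; .] }  — shift, 2 reduces
  I8: { [L → X X L .] }  — reduce
  I9: { [X → ; ( . (] }  — shift
  I10: { [X → ; ( ( .] }  — reduce
  I11: { [X → ( L .] }  — reduce
  I12: { [L → ( , . X], [X → . ( L], [X → . ; ( (], [X → . ;] }  — shift
  I13: { [L → ( , X .] }  — reduce

I7 contains complete items [L → X X ; .], [X → ; .] — reduce-reduce conflict.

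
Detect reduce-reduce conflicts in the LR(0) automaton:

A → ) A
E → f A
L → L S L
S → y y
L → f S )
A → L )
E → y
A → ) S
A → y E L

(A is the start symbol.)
Yes — I21: [E → y .] vs [S → y y .]

A reduce-reduce conflict occurs when an LR(0) state has two complete items [A → α .] and [B → β .] — both call for a reduction, and with no lookahead the parser cannot choose between them.

Augment with A' → A and build the canonical LR(0) collection (I0 = CLOSURE({[A' → . A]}), then GOTO on every symbol after a dot until no new states appear). It has 22 states:
  I0: { [A → . ) A], [A → . ) S], [A → . L )], [A → . y E L], [A' → . A], [L → . L S L], [L → . f S )] }  — shift
  I1: { [A → ) . A], [A → ) . S], [A → . ) A], [A → . ) S], [A → . L )], [A → . y E L], [L → . L S L], [L → . f S )], [S → . y y] }  — shift
  I2: { [A' → A .] }  — accept
  I3: { [A → L . )], [L → L . S L], [S → . y y] }  — shift
  I4: { [L → f . S )], [S → . y y] }  — shift
  I5: { [A → y . E L], [E → . f A], [E → . y] }  — shift
  I6: { [A → y E . L], [L → . L S L], [L → . f S )] }  — shift
  I7: { [A → . ) A], [A → . ) S], [A → . L )], [A → . y E L], [E → f . A], [L → . L S L], [L → . f S )] }  — shift
  I8: { [E → y .] }  — reduce
  I9: { [E → f A .] }  — reduce
  I10: { [A → y E L .], [L → L . S L], [S → . y y] }  — shift, reduce
  I11: { [L → . L S L], [L → . f S )], [L → L S . L] }  — shift
  I12: { [S → y . y] }  — shift
  I13: { [S → y y .] }  — reduce
  I14: { [L → L . S L], [L → L S L .], [S → . y y] }  — shift, reduce
  I15: { [L → f S . )] }  — shift
  I16: { [L → f S ) .] }  — reduce
  I17: { [A → L ) .] }  — reduce
  I18: { [A → ) A .] }  — reduce
  I19: { [A → ) S .] }  — reduce
  I20: { [A → y . E L], [E → . f A], [E → . y], [S → y . y] }  — shift
  I21: { [E → y .], [S → y y .] }  — 2 reduces

I21 contains complete items [E → y .], [S → y y .] — reduce-reduce conflict.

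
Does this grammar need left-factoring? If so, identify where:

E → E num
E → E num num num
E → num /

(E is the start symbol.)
Yes, E has productions with common prefix 'E num'

Left-factoring is needed when two productions for the same non-terminal
share a common prefix on the right-hand side.

Productions for E:
  E → E num
  E → E num num num
  E → num /

Found common prefix 'E num' in productions for E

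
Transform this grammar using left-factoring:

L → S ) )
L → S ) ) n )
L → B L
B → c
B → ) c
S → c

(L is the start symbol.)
L → S ) ) L'
L' → ε
L' → n )
L → B L
B → c
B → ) c
S → c

Left-factoring transforms A → αβ₁ | αβ₂ into A → αA' and A' → β₁ | β₂
(α is the longest common prefix among the alternatives). Repeat until
no nonterminal has two alternatives with a common prefix.

Round 1: L has alternatives sharing prefix 'S ) )'. Introduce L': L → S ) ) L'
  Add: L' → ε
  Add: L' → n )

No remaining common prefixes — done.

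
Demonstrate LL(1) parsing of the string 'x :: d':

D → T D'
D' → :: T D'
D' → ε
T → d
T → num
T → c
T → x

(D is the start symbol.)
Stack is shown with the top on the left.

Stack      Input     Action
---------------------------
D $        x :: d $  output D → T D'
T D' $     x :: d $  output T → x
x D' $     x :: d $  match 'x'
D' $       :: d $    output D' → :: T D'
:: T D' $  :: d $    match '::'
T D' $     d $       output T → d
d D' $     d $       match 'd'
D' $       $         output D' → ε
$          $         accept

The string is accepted.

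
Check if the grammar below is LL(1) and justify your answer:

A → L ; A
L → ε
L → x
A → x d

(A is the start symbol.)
No. Predict set conflict for A: { 'x' }

A grammar is LL(1) if for each non-terminal N with multiple productions, the predict sets of those productions are pairwise disjoint, where PREDICT(N → α) = (FIRST(α) \ {ε}) ∪ (FOLLOW(N) if α ⇒* ε).

Relevant sets:
  FIRST(L) = { 'x', ε }
  FOLLOW(L) = { ';' }

For A:
  PREDICT(A → L ';' A) = { ';', 'x' }
  PREDICT(A → x d) = { 'x' }
For L:
  PREDICT(L → ε) = { ';' }
  PREDICT(L → x) = { 'x' }

Conflict found: Predict set conflict for A: { 'x' }
The grammar is NOT LL(1).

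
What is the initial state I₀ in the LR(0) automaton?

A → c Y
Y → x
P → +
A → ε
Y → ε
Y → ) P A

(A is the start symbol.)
{ [A → . c Y], [A → .], [A' → . A] }

First, augment the grammar with A' → A
I₀ = CLOSURE({ [A' → . A] }):
  [A' → . A] has the dot before A: add [A → . c Y], [A → .]
No further items can be added.

I₀ = { [A → . c Y], [A → .], [A' → . A] }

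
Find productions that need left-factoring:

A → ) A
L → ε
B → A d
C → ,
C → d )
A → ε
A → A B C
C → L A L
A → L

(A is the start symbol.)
No, left-factoring is not needed

Left-factoring is needed when two productions for the same non-terminal
share a common prefix on the right-hand side.

Productions for A:
  A → ) A
  A → ε
  A → A B C
  A → L
Productions for C:
  C → ,
  C → d )
  C → L A L

No common prefixes found.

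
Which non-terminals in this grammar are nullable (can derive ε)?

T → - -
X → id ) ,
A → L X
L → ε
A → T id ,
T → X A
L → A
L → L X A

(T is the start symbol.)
A non-terminal is nullable if it can derive ε (the empty string): either it has an ε-production, or it has a production whose right-hand side consists entirely of nullable non-terminals.

ε-productions: L → ε
So L is immediately nullable.
No further non-terminal can be added: every production for the remaining non-terminals contains a terminal or a non-nullable non-terminal.
Nullable = { 'L' }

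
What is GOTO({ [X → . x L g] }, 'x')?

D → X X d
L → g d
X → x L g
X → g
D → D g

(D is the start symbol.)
{ [L → . g d], [X → x . L g] }

GOTO(I, 'x') = CLOSURE({ [A → αX.β] : [A → α.Xβ] ∈ I, X = 'x' })

Items with dot before 'x', with the dot advanced:
  [X → . x L g] → [X → x . L g]
Closure of the advanced items:
  [X → x . L g] has the dot before L: add [L → . g d]

GOTO = { [L → . g d], [X → x . L g] }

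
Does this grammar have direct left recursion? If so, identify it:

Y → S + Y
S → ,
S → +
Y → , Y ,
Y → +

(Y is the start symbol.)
No direct left recursion

Direct left recursion occurs when N → N α for some non-terminal N (the right-hand side begins with the left-hand side itself).

Y → S + Y: starts with S
S → ,: starts with ','
S → +: starts with '+'
Y → , Y ,: starts with ','
Y → +: starts with '+'

No direct left recursion found.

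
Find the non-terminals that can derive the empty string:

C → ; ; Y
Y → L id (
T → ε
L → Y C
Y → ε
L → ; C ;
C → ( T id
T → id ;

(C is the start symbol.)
A non-terminal is nullable if it can derive ε (the empty string): either it has an ε-production, or it has a production whose right-hand side consists entirely of nullable non-terminals.

ε-productions: T → ε, Y → ε
So T, Y are immediately nullable.
No further non-terminal can be added: every production for the remaining non-terminals contains a terminal or a non-nullable non-terminal.
Nullable = { 'T', 'Y' }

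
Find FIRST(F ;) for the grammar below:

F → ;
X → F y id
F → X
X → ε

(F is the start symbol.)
FIRST sets of the non-terminals involved (from the grammar, by fixed-point iteration):
  FIRST(F) = { ';', 'y', ε }

To compute FIRST(F ;), process the symbols left to right:
Symbol F is a non-terminal. Add FIRST(F) \ {ε} = { ';', 'y' }
F is nullable (ε ∈ FIRST(F)), continue to the next symbol.
Symbol ; is a terminal. Add ';' and stop.
FIRST(F ;) = { ';', 'y' }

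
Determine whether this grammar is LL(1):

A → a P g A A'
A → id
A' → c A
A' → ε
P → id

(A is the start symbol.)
No. Predict set conflict for A': { 'c' }

Relevant sets:
  FOLLOW(A') = { $, 'c' }

For A:
  PREDICT(A → a P g A A') = { 'a' }
  PREDICT(A → id) = { 'id' }
For A':
  PREDICT(A' → c A) = { 'c' }
  PREDICT(A' → ε) = { $, 'c' }
P has a single production, so nothing to check there.

Conflict found: Predict set conflict for A': { 'c' }
The grammar is NOT LL(1).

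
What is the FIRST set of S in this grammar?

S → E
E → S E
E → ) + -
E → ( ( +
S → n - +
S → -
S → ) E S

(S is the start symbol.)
FIRST sets of the other non-terminals involved (by the same procedure, iterated to a fixed point):
  FIRST(E) = { '(', ')', '-', 'n' }

From S → E:
  - E is a non-terminal: add FIRST(E) \ {ε} = { '(', ')', '-', 'n' }
    E is not nullable, so stop
From S → n - +:
  - n is a terminal: add 'n' and stop
From S → -:
  - '-' is a terminal: add '-' and stop
From S → ) E S:
  - ')' is a terminal: add ')' and stop

Collecting: FIRST(S) = { '(', ')', '-', 'n' }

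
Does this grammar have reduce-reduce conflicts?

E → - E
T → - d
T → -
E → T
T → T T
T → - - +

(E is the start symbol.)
Augment with E' → E and build the canonical LR(0) collection (I0 = CLOSURE({[E' → . E]}), then GOTO on every symbol after a dot until no new states appear). It has 11 states:
  I0: { [E → . - E], [E → . T], [E' → . E], [T → . - - +], [T → . - d], [T → . -], [T → . T T] }  — shift
  I1: { [E → - . E], [E → . - E], [E → . T], [T → - . - +], [T → - . d], [T → - .], [T → . - - +], [T → . - d], [T → . -], [T → . T T] }  — shift, reduce
  I2: { [E' → E .] }  — accept
  I3: { [E → T .], [T → . - - +], [T → . - d], [T → . -], [T → . T T], [T → T . T] }  — shift, reduce
  I4: { [T → - . - +], [T → - . d], [T → - .] }  — shift, reduce
  I5: { [T → . - - +], [T → . - d], [T → . -], [T → . T T], [T → T . T], [T → T T .] }  — shift, reduce
  I6: { [T → - - . +] }  — shift
  I7: { [T → - d .] }  — reduce
  I8: { [T → - - + .] }  — reduce
  I9: { [E → - . E], [E → . - E], [E → . T], [T → - - . +], [T → - . - +], [T → - . d], [T → - .], [T → . - - +], [T → . - d], [T → . -], [T → . T T] }  — shift, reduce
  I10: { [E → - E .] }  — reduce

No state contains more than one complete item.

Answer: No reduce-reduce conflicts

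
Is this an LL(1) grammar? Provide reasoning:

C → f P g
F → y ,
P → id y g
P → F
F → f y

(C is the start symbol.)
Yes, the grammar is LL(1).

A grammar is LL(1) if for each non-terminal N with multiple productions, the predict sets of those productions are pairwise disjoint, where PREDICT(N → α) = (FIRST(α) \ {ε}) ∪ (FOLLOW(N) if α ⇒* ε).

Relevant sets:
  FIRST(F) = { 'f', 'y' }

For F:
  PREDICT(F → y ',') = { 'y' }
  PREDICT(F → f y) = { 'f' }
For P:
  PREDICT(P → id y g) = { 'id' }
  PREDICT(P → F) = { 'f', 'y' }
C has a single production, so nothing to check there.

All predict sets are disjoint. The grammar IS LL(1).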